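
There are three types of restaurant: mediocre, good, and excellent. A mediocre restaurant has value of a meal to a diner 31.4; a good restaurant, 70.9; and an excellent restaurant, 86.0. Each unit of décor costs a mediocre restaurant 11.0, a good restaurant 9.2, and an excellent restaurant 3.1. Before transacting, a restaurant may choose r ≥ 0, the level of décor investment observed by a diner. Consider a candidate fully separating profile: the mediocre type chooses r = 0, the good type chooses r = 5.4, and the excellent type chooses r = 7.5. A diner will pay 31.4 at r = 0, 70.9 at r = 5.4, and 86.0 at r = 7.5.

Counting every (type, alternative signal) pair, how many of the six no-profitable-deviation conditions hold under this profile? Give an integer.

Good (own payoff 70.9 − 9.2×5.4 = 21.22): to r=0 gives 31.4 → profitable ✗; to r=7.5 gives 86.0 − 9.2×7.5 = 17 → no gain ✓.
Excellent (own payoff 86.0 − 3.1×7.5 = 62.75): to r=0 gives 31.4 → no gain ✓; to r=5.4 gives 70.9 − 3.1×5.4 = 54.16 → no gain ✓.
Mediocre (own payoff 31.4): to r=5.4 gives 70.9 − 11.0×5.4 = 11.5 → no gain ✓; to r=7.5 gives 86.0 − 11.0×7.5 = 3.5 → no gain ✓.
5 of the 6 constraints hold; not an equilibrium.

5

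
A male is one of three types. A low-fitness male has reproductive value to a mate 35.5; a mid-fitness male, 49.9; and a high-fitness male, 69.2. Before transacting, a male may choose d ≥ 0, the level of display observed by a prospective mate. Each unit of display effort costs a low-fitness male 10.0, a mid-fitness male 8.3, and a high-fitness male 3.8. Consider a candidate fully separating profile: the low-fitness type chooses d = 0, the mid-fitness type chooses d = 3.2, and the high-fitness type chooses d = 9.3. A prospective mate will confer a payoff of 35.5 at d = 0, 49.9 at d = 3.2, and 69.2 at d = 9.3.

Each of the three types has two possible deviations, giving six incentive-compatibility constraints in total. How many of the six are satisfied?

3

High-fitness (own payoff 69.2 − 3.8×9.3 = 33.86): to d=0 gives 35.5 → profitable ✗; to d=3.2 gives 49.9 − 3.8×3.2 = 37.74 → profitable ✗.
Mid-fitness (own payoff 49.9 − 8.3×3.2 = 23.34): to d=0 gives 35.5 → profitable ✗; to d=9.3 gives 69.2 − 8.3×9.3 = -7.99 → no gain ✓.
Low-fitness (own payoff 35.5): to d=3.2 gives 49.9 − 10.0×3.2 = 17.9 → no gain ✓; to d=9.3 gives 69.2 − 10.0×9.3 = -23.8 → no gain ✓.
3 of the 6 constraints hold; not an equilibrium.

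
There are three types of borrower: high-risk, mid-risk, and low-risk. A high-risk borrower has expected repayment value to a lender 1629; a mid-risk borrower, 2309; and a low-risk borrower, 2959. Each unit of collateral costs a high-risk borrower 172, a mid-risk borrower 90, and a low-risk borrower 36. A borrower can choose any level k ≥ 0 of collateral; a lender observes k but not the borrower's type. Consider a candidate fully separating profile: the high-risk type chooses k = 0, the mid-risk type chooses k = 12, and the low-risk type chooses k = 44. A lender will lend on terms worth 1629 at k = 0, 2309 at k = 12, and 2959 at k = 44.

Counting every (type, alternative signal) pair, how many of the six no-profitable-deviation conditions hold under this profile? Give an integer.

3

Mid-risk (own payoff 2309 − 90×12 = 1229): to k=0 gives 1629 → profitable ✗; to k=44 gives 2959 − 90×44 = -1001 → no gain ✓.
Low-risk (own payoff 2959 − 36×44 = 1375): to k=0 gives 1629 → profitable ✗; to k=12 gives 2309 − 36×12 = 1877 → profitable ✗.
High-risk (own payoff 1629): to k=12 gives 2309 − 172×12 = 245 → no gain ✓; to k=44 gives 2959 − 172×44 = -4609 → no gain ✓.
3 of the 6 constraints hold; not an equilibrium.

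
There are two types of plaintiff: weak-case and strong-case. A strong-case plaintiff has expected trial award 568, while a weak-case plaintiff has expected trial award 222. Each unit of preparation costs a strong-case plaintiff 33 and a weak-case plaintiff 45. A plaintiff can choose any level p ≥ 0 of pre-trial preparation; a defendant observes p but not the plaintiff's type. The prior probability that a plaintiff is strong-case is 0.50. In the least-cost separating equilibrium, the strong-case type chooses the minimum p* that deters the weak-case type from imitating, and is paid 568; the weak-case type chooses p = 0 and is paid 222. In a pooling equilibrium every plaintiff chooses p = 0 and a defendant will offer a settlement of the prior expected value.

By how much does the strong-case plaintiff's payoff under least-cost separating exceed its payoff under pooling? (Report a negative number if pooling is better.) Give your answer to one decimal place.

Least-cost separating signal: p* solves 222 = 568 − 45·p*, so p* = (568 − 222)/45 ≈ 7.6889.
Strong-case type's separating payoff: 568 − 33 × p* = 568 − 33 × (568 − 222)/45 = 568 − 11418/45 ≈ 314.267.
Pooling payoff: 0.50 × 568 + 0.50 × 222 = 395.
Difference: 314.267 − 395 = -80.733, i.e. -80.7 to one decimal place.
The strong-case type would prefer the pooling outcome.

-80.7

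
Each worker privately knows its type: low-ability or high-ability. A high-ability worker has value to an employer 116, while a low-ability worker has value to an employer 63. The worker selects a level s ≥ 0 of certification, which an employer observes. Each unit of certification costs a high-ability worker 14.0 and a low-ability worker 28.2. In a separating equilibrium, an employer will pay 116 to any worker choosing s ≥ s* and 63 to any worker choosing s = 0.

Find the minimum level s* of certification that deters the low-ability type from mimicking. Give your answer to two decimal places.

A low-ability worker choosing s = 0 receives 63.
Imitating at s* instead would pay 116 at cost 28.2·s*, netting 116 − 28.2·s*.
Indifference: 63 = 116 − 28.2·s*, so s* = (116 − 63) / 28.2 ≈ 1.88.
This is the low-ability type's binding incentive-compatibility constraint; any s ≥ 1.88 sustains separation on that side.

1.88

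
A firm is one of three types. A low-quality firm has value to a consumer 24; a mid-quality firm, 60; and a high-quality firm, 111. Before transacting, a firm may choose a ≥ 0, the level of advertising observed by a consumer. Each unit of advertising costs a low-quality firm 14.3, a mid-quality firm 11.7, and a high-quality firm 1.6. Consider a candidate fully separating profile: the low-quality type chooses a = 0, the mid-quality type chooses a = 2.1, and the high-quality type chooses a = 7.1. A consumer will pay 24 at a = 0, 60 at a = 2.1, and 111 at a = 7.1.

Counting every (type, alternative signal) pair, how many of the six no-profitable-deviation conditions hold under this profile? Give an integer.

5

Mid-quality (own payoff 60 − 11.7×2.1 = 35.43): to a=0 gives 24 → no gain ✓; to a=7.1 gives 111 − 11.7×7.1 = 27.93 → no gain ✓.
High-quality (own payoff 111 − 1.6×7.1 = 99.64): to a=0 gives 24 → no gain ✓; to a=2.1 gives 60 − 1.6×2.1 = 56.64 → no gain ✓.
Low-quality (own payoff 24): to a=2.1 gives 60 − 14.3×2.1 = 29.97 → profitable ✗; to a=7.1 gives 111 − 14.3×7.1 = 9.47 → no gain ✓.
5 of the 6 constraints hold; not an equilibrium.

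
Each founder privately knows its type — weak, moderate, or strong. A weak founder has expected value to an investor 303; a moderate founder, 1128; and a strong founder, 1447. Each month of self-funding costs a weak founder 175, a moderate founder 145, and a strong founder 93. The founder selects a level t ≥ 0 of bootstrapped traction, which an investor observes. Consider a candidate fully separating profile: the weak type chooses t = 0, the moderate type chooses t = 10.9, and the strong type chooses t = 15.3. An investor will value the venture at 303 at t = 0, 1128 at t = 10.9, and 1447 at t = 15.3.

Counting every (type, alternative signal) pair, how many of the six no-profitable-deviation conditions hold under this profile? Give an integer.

Strong (own payoff 1447 − 93×15.3 = 24.1): to t=0 gives 303 → profitable ✗; to t=10.9 gives 1128 − 93×10.9 = 114.3 → profitable ✗.
Moderate (own payoff 1128 − 145×10.9 = -452.5): to t=0 gives 303 → profitable ✗; to t=15.3 gives 1447 − 145×15.3 = -771.5 → no gain ✓.
Weak (own payoff 303): to t=10.9 gives 1128 − 175×10.9 = -779.5 → no gain ✓; to t=15.3 gives 1447 − 175×15.3 = -1230.5 → no gain ✓.
3 of the 6 constraints hold; not an equilibrium.

3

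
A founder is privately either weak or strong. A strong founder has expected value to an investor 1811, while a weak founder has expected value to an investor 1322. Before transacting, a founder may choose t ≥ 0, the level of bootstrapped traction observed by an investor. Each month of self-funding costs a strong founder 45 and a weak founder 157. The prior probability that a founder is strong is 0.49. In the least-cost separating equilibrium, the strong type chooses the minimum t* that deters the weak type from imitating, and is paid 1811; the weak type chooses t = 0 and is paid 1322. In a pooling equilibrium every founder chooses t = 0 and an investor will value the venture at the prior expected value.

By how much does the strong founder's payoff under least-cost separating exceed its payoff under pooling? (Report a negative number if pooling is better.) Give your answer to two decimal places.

109.23

Least-cost separating signal: t* solves 1322 = 1811 − 157·t*, so t* = (1811 − 1322)/157 ≈ 3.1146.
Strong type's separating payoff: 1811 − 45 × t* = 1811 − 45 × (1811 − 1322)/157 = 1811 − 22005/157 ≈ 1670.8408.
Pooling payoff: 0.49 × 1811 + 0.51 × 1322 = 1561.61.
Difference: 1670.8408 − 1561.61 = 109.2308, i.e. 109.23 to two decimal places.
The strong type prefers to separate.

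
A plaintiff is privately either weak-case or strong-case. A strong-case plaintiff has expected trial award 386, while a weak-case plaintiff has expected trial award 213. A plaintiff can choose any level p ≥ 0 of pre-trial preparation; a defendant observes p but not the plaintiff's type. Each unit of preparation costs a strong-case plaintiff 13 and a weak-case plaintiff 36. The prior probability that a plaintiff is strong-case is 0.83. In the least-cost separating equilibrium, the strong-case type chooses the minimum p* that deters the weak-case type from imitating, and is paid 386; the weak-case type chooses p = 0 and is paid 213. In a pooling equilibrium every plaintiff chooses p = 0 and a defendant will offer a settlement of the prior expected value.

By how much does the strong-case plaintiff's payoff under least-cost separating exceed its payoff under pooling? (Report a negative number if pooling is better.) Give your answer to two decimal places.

-33.06

Least-cost separating signal: p* solves 213 = 386 − 36·p*, so p* = (386 − 213)/36 ≈ 4.8056.
Strong-case type's separating payoff: 386 − 13 × p* = 386 − 13 × (386 − 213)/36 = 386 − 2249/36 ≈ 323.5278.
Pooling payoff: 0.83 × 386 + 0.17 × 213 = 356.59.
Difference: 323.5278 − 356.59 = -33.0622, i.e. -33.06 to two decimal places.
The strong-case type would prefer the pooling outcome.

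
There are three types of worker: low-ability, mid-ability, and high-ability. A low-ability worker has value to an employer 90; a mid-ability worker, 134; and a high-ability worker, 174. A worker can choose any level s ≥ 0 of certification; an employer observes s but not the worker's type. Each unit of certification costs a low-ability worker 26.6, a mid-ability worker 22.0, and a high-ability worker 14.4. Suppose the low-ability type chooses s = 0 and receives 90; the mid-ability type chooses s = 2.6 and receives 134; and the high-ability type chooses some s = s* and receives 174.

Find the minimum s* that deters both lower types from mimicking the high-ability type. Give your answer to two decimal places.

4.42

Low-ability type (on-path payoff 90) won't mimic when 90 ≥ 174 − 26.6·s*, i.e. s* ≥ 3.16.
Mid-ability type (on-path payoff 134 − 22.0×2.6 = 76.8) won't mimic when 76.8 ≥ 174 − 22.0·s*, i.e. s* ≥ 4.42.
Both must hold, so s* = max(3.16, 4.42) = 4.42. The mid-ability type's constraint binds.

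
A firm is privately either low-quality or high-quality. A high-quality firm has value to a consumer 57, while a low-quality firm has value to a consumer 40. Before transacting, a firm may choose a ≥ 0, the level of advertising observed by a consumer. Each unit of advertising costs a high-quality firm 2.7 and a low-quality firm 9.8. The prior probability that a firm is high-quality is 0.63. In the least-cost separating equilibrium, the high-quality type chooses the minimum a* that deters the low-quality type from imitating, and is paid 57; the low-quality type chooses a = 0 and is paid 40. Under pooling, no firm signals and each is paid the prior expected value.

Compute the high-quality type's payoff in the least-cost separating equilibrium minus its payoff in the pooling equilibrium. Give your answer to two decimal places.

1.61

Least-cost separating signal: a* solves 40 = 57 − 9.8·a*, so a* = (57 − 40)/9.8 ≈ 1.7347.
High-quality type's separating payoff: 57 − 2.7 × a* = 57 − 2.7 × (57 − 40)/9.8 = 57 − 45.9/9.8 ≈ 52.3163.
Pooling payoff: 0.63 × 57 + 0.37 × 40 = 50.71.
Difference: 52.3163 − 50.71 = 1.6063, i.e. 1.61 to two decimal places.
The high-quality type prefers to separate.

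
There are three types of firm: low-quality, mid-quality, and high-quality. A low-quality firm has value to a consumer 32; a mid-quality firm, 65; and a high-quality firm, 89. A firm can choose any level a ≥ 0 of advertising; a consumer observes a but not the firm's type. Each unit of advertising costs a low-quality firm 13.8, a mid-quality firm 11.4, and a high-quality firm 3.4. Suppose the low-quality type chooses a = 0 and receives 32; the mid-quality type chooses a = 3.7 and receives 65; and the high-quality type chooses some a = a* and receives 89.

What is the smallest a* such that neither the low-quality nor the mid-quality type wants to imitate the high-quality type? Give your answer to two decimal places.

5.81

Mid-quality type (on-path payoff 65 − 11.4×3.7 = 22.82) won't mimic when 22.82 ≥ 89 − 11.4·a*, i.e. a* ≥ 5.81.
Low-quality type (on-path payoff 32) won't mimic when 32 ≥ 89 − 13.8·a*, i.e. a* ≥ 4.13.
Both must hold, so a* = max(4.13, 5.81) = 5.81. The mid-quality type's constraint binds.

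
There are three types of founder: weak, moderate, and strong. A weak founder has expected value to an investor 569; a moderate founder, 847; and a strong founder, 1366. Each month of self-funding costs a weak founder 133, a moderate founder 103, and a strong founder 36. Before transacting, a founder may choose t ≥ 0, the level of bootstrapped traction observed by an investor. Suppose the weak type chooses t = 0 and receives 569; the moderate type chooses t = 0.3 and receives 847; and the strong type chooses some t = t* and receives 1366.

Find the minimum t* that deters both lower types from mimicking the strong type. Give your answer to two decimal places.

Moderate type (on-path payoff 847 − 103×0.3 = 816.1) won't mimic when 816.1 ≥ 1366 − 103·t*, i.e. t* ≥ 5.34.
Weak type (on-path payoff 569) won't mimic when 569 ≥ 1366 − 133·t*, i.e. t* ≥ 5.99.
Both must hold, so t* = max(5.99, 5.34) = 5.99. The weak type's constraint binds.

5.99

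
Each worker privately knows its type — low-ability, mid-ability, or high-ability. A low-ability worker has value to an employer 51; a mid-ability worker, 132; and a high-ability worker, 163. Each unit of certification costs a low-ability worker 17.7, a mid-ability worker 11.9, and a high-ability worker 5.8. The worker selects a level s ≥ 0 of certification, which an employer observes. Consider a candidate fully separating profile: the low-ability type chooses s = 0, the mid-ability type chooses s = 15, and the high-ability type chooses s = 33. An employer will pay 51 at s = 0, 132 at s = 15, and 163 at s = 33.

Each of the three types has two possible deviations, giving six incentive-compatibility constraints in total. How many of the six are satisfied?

3

Low-ability (own payoff 51): to s=15 gives 132 − 17.7×15 = -133.5 → no gain ✓; to s=33 gives 163 − 17.7×33 = -421.1 → no gain ✓.
Mid-ability (own payoff 132 − 11.9×15 = -46.5): to s=0 gives 51 → profitable ✗; to s=33 gives 163 − 11.9×33 = -229.7 → no gain ✓.
High-ability (own payoff 163 − 5.8×33 = -28.4): to s=0 gives 51 → profitable ✗; to s=15 gives 132 − 5.8×15 = 45 → profitable ✗.
3 of the 6 constraints hold; not an equilibrium.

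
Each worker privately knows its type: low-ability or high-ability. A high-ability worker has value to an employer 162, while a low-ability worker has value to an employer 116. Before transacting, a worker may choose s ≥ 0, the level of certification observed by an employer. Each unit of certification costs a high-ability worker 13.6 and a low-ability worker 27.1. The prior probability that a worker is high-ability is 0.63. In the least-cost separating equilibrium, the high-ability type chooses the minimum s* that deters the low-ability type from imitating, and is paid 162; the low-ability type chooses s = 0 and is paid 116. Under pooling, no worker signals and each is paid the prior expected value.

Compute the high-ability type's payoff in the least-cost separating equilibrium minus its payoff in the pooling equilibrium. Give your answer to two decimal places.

Least-cost separating signal: s* solves 116 = 162 − 27.1·s*, so s* = (162 − 116)/27.1 ≈ 1.6974.
High-ability type's separating payoff: 162 − 13.6 × s* = 162 − 13.6 × (162 − 116)/27.1 = 162 − 625.6/27.1 ≈ 138.9151.
Pooling payoff: 0.63 × 162 + 0.37 × 116 = 144.98.
Difference: 138.9151 − 144.98 = -6.0649, i.e. -6.06 to two decimal places.
The high-ability type would prefer the pooling outcome.

-6.06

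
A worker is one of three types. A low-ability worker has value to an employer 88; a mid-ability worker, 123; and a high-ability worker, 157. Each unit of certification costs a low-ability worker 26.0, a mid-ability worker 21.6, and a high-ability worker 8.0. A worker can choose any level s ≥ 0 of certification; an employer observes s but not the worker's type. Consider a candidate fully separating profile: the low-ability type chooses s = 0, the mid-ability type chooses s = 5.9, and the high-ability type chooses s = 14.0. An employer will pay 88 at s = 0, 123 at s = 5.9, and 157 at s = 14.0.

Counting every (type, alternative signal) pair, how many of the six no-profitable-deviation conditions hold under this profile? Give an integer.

Mid-ability (own payoff 123 − 21.6×5.9 = -4.44): to s=0 gives 88 → profitable ✗; to s=14.0 gives 157 − 21.6×14.0 = -145.4 → no gain ✓.
High-ability (own payoff 157 − 8.0×14.0 = 45): to s=0 gives 88 → profitable ✗; to s=5.9 gives 123 − 8.0×5.9 = 75.8 → profitable ✗.
Low-ability (own payoff 88): to s=5.9 gives 123 − 26.0×5.9 = -30.4 → no gain ✓; to s=14.0 gives 157 − 26.0×14.0 = -207 → no gain ✓.
3 of the 6 constraints hold; not an equilibrium.

3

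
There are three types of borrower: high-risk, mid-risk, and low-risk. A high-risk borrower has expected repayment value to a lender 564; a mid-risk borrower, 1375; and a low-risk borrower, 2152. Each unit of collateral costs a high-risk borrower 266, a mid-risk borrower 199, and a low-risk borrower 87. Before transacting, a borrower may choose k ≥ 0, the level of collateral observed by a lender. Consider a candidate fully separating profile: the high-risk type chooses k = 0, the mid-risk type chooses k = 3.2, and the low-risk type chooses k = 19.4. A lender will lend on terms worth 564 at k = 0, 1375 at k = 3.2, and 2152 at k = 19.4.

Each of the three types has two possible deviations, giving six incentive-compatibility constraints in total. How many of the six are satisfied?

4

High-risk (own payoff 564): to k=3.2 gives 1375 − 266×3.2 = 523.8 → no gain ✓; to k=19.4 gives 2152 − 266×19.4 = -3008.4 → no gain ✓.
Mid-risk (own payoff 1375 − 199×3.2 = 738.2): to k=0 gives 564 → no gain ✓; to k=19.4 gives 2152 − 199×19.4 = -1708.6 → no gain ✓.
Low-risk (own payoff 2152 − 87×19.4 = 464.2): to k=0 gives 564 → profitable ✗; to k=3.2 gives 1375 − 87×3.2 = 1096.6 → profitable ✗.
4 of the 6 constraints hold; not an equilibrium.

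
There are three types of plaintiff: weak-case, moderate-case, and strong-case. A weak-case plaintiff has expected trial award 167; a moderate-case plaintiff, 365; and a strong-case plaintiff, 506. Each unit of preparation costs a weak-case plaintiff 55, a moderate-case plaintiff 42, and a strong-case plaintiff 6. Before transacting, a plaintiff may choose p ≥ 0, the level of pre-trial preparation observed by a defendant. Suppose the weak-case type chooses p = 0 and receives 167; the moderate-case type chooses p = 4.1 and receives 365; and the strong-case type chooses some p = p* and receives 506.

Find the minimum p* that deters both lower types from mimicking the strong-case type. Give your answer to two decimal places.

7.46

Weak-case type (on-path payoff 167) won't mimic when 167 ≥ 506 − 55·p*, i.e. p* ≥ 6.16.
Moderate-case type (on-path payoff 365 − 42×4.1 = 192.8) won't mimic when 192.8 ≥ 506 − 42·p*, i.e. p* ≥ 7.46.
Both must hold, so p* = max(6.16, 7.46) = 7.46. The moderate-case type's constraint binds.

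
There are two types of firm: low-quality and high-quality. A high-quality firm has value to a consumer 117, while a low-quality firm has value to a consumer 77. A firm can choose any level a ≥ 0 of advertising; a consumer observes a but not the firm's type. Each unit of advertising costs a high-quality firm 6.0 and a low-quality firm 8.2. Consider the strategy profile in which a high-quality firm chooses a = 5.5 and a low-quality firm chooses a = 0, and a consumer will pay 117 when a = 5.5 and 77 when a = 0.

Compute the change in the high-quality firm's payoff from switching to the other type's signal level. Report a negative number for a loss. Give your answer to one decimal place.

-7.0

Playing a = 5.5 the high-quality firm receives 117 − 6.0 × 5.5 = 84.
Deviating to a = 0 yields 77 instead.
Gain from deviating: 77 − 84 = -7.0.
The gain is negative, so the high-quality type's incentive-compatibility constraint is satisfied.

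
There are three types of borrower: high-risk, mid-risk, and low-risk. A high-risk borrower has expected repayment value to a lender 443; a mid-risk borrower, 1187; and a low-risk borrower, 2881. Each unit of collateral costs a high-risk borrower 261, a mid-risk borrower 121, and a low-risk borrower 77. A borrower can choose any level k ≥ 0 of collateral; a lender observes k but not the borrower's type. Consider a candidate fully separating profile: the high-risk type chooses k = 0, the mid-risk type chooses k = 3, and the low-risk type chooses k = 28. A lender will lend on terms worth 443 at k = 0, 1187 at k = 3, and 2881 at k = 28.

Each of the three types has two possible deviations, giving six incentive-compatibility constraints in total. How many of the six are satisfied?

5

Mid-risk (own payoff 1187 − 121×3 = 824): to k=0 gives 443 → no gain ✓; to k=28 gives 2881 − 121×28 = -507 → no gain ✓.
Low-risk (own payoff 2881 − 77×28 = 725): to k=0 gives 443 → no gain ✓; to k=3 gives 1187 − 77×3 = 956 → profitable ✗.
High-risk (own payoff 443): to k=3 gives 1187 − 261×3 = 404 → no gain ✓; to k=28 gives 2881 − 261×28 = -4427 → no gain ✓.
5 of the 6 constraints hold; not an equilibrium.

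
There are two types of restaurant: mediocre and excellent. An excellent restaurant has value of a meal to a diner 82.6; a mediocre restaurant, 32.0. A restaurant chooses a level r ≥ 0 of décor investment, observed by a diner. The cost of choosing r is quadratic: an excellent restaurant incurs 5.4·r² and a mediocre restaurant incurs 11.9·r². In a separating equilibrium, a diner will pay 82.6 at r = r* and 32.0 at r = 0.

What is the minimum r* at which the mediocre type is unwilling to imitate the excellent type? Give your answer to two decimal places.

2.06

The mediocre type at r = 0 receives 32.0; imitating at r* yields 82.6 − 11.9·r*².
Indifference: 32.0 = 82.6 − 11.9·r*², so r*² = (82.6 − 32.0) / 11.9 ≈ 4.2521.
r* = √4.2521 ≈ 2.06.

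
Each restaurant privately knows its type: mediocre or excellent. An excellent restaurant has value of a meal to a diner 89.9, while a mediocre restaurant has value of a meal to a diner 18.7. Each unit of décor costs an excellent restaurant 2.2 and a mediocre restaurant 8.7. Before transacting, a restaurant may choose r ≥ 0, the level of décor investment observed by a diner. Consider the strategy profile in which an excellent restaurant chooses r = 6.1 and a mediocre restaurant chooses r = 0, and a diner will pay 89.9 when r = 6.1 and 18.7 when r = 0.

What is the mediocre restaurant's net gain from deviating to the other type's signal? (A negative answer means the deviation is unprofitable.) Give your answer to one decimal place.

Playing r = 0 the mediocre restaurant receives 18.7.
Deviating to r = 6.1 brings payment 89.9 at cost 8.7 × 6.1 = 53.07, netting 36.83.
Gain from deviating: 36.83 − 18.7 = 18.13, i.e. 18.1 to one decimal place.
The gain is positive, so the mediocre type's incentive-compatibility constraint is violated — this profile is not a separating equilibrium.

18.1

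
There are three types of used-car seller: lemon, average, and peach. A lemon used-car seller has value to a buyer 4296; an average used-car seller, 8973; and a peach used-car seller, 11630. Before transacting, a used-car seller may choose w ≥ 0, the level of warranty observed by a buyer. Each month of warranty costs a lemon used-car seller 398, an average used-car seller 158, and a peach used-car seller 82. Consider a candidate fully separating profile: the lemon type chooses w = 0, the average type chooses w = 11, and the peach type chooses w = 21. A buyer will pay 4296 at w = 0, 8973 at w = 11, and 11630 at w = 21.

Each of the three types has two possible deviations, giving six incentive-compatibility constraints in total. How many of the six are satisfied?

Average (own payoff 8973 − 158×11 = 7235): to w=0 gives 4296 → no gain ✓; to w=21 gives 11630 − 158×21 = 8312 → profitable ✗.
Lemon (own payoff 4296): to w=11 gives 8973 − 398×11 = 4595 → profitable ✗; to w=21 gives 11630 − 398×21 = 3272 → no gain ✓.
Peach (own payoff 11630 − 82×21 = 9908): to w=0 gives 4296 → no gain ✓; to w=11 gives 8973 − 82×11 = 8071 → no gain ✓.
4 of the 6 constraints hold; not an equilibrium.

4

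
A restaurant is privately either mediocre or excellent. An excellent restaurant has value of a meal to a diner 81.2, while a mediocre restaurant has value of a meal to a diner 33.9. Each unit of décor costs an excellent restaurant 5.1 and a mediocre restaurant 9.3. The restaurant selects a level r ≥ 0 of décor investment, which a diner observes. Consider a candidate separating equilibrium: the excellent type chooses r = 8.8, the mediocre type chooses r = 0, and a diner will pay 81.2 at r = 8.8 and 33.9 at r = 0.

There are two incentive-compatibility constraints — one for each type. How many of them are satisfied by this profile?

Excellent type: signal → 81.2 − 5.1 × 8.8 = 36.32; deviate to 0 → 33.9. IC holds (36.32 ≥ 33.9).
Mediocre type: stay at 0 → 33.9; mimic → 81.2 − 9.3 × 8.8 = -0.64. IC holds (33.9 ≥ -0.64).
2 of 2 constraints hold, so this is a separating equilibrium.

2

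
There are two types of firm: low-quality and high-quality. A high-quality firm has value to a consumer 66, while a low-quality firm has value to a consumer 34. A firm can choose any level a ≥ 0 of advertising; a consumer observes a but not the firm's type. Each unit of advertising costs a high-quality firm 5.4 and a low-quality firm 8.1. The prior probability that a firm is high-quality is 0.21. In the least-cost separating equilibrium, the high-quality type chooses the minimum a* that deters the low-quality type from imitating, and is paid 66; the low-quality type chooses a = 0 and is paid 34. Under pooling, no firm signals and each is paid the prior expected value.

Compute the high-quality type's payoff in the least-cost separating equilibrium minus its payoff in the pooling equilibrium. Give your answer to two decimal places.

3.95

Least-cost separating signal: a* solves 34 = 66 − 8.1·a*, so a* = (66 − 34)/8.1 ≈ 3.9506.
High-quality type's separating payoff: 66 − 5.4 × a* = 66 − 5.4 × (66 − 34)/8.1 = 66 − 172.8/8.1 ≈ 44.6667.
Pooling payoff: 0.21 × 66 + 0.79 × 34 = 40.72.
Difference: 44.6667 − 40.72 = 3.9467, i.e. 3.95 to two decimal places.
The high-quality type prefers to separate.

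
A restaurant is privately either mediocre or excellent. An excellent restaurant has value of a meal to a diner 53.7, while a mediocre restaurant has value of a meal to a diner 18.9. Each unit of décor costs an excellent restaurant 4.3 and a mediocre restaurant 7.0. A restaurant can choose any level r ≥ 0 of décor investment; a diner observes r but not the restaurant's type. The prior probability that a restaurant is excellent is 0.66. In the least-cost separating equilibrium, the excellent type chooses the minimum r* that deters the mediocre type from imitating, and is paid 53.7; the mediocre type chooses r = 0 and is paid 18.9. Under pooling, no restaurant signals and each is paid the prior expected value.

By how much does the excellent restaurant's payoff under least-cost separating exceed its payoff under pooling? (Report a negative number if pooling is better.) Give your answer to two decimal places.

Least-cost separating signal: r* solves 18.9 = 53.7 − 7.0·r*, so r* = (53.7 − 18.9)/7.0 ≈ 4.9714.
Excellent type's separating payoff: 53.7 − 4.3 × r* = 53.7 − 4.3 × (53.7 − 18.9)/7.0 = 53.7 − 149.64/7.0 ≈ 32.3229.
Pooling payoff: 0.66 × 53.7 + 0.34 × 18.9 = 41.868.
Difference: 32.3229 − 41.868 = -9.5451, i.e. -9.55 to two decimal places.
The excellent type would prefer the pooling outcome.

-9.55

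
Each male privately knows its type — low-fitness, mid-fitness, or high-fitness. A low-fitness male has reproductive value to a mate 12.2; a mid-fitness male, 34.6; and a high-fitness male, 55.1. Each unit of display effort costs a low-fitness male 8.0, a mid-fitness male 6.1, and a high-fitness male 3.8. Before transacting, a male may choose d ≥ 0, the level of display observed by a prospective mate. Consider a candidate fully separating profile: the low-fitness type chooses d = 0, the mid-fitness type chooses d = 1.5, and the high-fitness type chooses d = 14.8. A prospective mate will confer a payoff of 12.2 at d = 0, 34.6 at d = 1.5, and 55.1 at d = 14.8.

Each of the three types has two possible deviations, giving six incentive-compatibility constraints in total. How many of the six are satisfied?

3

Mid-fitness (own payoff 34.6 − 6.1×1.5 = 25.45): to d=0 gives 12.2 → no gain ✓; to d=14.8 gives 55.1 − 6.1×14.8 = -35.18 → no gain ✓.
Low-fitness (own payoff 12.2): to d=1.5 gives 34.6 − 8.0×1.5 = 22.6 → profitable ✗; to d=14.8 gives 55.1 − 8.0×14.8 = -63.3 → no gain ✓.
High-fitness (own payoff 55.1 − 3.8×14.8 = -1.14): to d=0 gives 12.2 → profitable ✗; to d=1.5 gives 34.6 − 3.8×1.5 = 28.9 → profitable ✗.
3 of the 6 constraints hold; not an equilibrium.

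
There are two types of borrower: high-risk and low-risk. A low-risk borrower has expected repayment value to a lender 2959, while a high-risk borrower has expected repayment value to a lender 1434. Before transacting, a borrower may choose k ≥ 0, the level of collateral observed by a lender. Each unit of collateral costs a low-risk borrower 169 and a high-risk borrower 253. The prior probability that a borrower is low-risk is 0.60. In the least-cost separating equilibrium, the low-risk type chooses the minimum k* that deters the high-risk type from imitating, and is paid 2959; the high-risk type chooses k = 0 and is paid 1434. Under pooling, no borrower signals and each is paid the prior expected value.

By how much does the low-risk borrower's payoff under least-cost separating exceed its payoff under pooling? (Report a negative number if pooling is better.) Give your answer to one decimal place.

Least-cost separating signal: k* solves 1434 = 2959 − 253·k*, so k* = (2959 − 1434)/253 ≈ 6.0277.
Low-risk type's separating payoff: 2959 − 169 × k* = 2959 − 169 × (2959 − 1434)/253 = 2959 − 257725/253 ≈ 1940.324.
Pooling payoff: 0.60 × 2959 + 0.40 × 1434 = 2349.
Difference: 1940.324 − 2349 = -408.676, i.e. -408.7 to one decimal place.
The low-risk type would prefer the pooling outcome.

-408.7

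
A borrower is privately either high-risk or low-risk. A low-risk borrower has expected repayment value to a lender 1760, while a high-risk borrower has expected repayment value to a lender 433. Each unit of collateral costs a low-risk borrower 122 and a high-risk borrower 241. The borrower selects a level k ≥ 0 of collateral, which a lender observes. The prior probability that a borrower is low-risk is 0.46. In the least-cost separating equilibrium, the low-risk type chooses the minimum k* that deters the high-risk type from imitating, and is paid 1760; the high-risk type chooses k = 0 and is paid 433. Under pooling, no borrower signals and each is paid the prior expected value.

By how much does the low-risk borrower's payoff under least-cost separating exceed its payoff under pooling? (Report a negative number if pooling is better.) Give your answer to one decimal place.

44.8

Least-cost separating signal: k* solves 433 = 1760 − 241·k*, so k* = (1760 − 433)/241 ≈ 5.5062.
Low-risk type's separating payoff: 1760 − 122 × k* = 1760 − 122 × (1760 − 433)/241 = 1760 − 161894/241 ≈ 1088.241.
Pooling payoff: 0.46 × 1760 + 0.54 × 433 = 1043.42.
Difference: 1088.241 − 1043.42 = 44.821, i.e. 44.8 to one decimal place.
The low-risk type prefers to separate.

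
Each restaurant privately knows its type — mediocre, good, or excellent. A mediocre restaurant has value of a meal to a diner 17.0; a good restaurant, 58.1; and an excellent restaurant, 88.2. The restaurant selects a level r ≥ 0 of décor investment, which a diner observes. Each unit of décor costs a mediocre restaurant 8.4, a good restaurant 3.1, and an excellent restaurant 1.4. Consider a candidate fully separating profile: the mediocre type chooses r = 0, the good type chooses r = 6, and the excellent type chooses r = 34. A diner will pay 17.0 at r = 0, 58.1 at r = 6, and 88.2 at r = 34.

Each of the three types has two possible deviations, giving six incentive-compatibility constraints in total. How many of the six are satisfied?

Good (own payoff 58.1 − 3.1×6 = 39.5): to r=0 gives 17.0 → no gain ✓; to r=34 gives 88.2 − 3.1×34 = -17.2 → no gain ✓.
Mediocre (own payoff 17.0): to r=6 gives 58.1 − 8.4×6 = 7.7 → no gain ✓; to r=34 gives 88.2 − 8.4×34 = -197.4 → no gain ✓.
Excellent (own payoff 88.2 − 1.4×34 = 40.6): to r=0 gives 17.0 → no gain ✓; to r=6 gives 58.1 − 1.4×6 = 49.7 → profitable ✗.
5 of the 6 constraints hold; not an equilibrium.

5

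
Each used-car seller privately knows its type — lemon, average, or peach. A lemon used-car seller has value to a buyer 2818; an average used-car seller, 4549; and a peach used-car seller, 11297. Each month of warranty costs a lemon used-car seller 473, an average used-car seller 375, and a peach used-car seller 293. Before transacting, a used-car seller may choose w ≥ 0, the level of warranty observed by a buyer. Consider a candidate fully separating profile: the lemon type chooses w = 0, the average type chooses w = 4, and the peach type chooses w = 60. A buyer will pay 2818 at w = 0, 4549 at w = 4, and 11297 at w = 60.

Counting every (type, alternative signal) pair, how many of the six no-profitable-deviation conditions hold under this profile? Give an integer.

4

Average (own payoff 4549 − 375×4 = 3049): to w=0 gives 2818 → no gain ✓; to w=60 gives 11297 − 375×60 = -11203 → no gain ✓.
Lemon (own payoff 2818): to w=4 gives 4549 − 473×4 = 2657 → no gain ✓; to w=60 gives 11297 − 473×60 = -17083 → no gain ✓.
Peach (own payoff 11297 − 293×60 = -6283): to w=0 gives 2818 → profitable ✗; to w=4 gives 4549 − 293×4 = 3377 → profitable ✗.
4 of the 6 constraints hold; not an equilibrium.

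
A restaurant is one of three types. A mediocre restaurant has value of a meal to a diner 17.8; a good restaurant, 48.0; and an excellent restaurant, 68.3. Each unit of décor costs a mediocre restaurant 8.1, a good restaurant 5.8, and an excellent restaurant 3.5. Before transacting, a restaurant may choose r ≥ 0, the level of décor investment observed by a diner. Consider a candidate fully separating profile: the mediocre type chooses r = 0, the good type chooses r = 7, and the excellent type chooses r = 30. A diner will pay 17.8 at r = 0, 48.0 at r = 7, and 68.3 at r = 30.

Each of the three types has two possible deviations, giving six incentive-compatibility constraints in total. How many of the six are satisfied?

3

Good (own payoff 48.0 − 5.8×7 = 7.4): to r=0 gives 17.8 → profitable ✗; to r=30 gives 68.3 − 5.8×30 = -105.7 → no gain ✓.
Excellent (own payoff 68.3 − 3.5×30 = -36.7): to r=0 gives 17.8 → profitable ✗; to r=7 gives 48.0 − 3.5×7 = 23.5 → profitable ✗.
Mediocre (own payoff 17.8): to r=7 gives 48.0 − 8.1×7 = -8.7 → no gain ✓; to r=30 gives 68.3 − 8.1×30 = -174.7 → no gain ✓.
3 of the 6 constraints hold; not an equilibrium.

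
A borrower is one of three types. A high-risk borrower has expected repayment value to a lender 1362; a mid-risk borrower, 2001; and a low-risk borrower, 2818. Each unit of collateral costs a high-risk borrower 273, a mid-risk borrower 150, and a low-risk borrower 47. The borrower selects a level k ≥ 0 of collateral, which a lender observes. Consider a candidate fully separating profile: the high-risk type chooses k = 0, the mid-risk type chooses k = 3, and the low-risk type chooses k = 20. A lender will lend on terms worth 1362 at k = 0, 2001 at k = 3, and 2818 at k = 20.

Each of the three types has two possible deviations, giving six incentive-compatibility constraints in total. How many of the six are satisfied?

6

High-risk (own payoff 1362): to k=3 gives 2001 − 273×3 = 1182 → no gain ✓; to k=20 gives 2818 − 273×20 = -2642 → no gain ✓.
Low-risk (own payoff 2818 − 47×20 = 1878): to k=0 gives 1362 → no gain ✓; to k=3 gives 2001 − 47×3 = 1860 → no gain ✓.
Mid-risk (own payoff 2001 − 150×3 = 1551): to k=0 gives 1362 → no gain ✓; to k=20 gives 2818 − 150×20 = -182 → no gain ✓.
6 of the 6 constraints hold; this profile is a separating equilibrium.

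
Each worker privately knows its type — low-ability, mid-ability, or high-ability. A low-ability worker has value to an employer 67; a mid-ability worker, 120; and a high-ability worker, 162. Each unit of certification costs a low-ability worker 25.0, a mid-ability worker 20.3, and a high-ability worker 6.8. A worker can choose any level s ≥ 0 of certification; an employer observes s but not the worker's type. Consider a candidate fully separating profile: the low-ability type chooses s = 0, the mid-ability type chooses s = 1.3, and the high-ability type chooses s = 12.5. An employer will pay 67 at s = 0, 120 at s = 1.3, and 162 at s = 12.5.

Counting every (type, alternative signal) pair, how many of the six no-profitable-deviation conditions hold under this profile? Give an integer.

4

Low-ability (own payoff 67): to s=1.3 gives 120 − 25.0×1.3 = 87.5 → profitable ✗; to s=12.5 gives 162 − 25.0×12.5 = -150.5 → no gain ✓.
High-ability (own payoff 162 − 6.8×12.5 = 77): to s=0 gives 67 → no gain ✓; to s=1.3 gives 120 − 6.8×1.3 = 111.16 → profitable ✗.
Mid-ability (own payoff 120 − 20.3×1.3 = 93.61): to s=0 gives 67 → no gain ✓; to s=12.5 gives 162 − 20.3×12.5 = -91.75 → no gain ✓.
4 of the 6 constraints hold; not an equilibrium.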